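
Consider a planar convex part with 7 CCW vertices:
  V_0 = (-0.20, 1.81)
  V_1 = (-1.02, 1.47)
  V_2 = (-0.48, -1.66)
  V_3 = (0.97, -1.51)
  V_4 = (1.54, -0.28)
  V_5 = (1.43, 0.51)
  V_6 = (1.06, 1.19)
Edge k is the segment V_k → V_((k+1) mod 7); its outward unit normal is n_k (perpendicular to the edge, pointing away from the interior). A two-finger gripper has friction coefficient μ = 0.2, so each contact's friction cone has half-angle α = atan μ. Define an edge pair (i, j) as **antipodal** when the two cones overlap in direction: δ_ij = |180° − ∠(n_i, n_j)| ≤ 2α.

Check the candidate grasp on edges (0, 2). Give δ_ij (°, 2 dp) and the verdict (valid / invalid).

α = atan 0.2 = 11.31°;  2α = 22.62°
edge 0: e_0 = (-0.82, -0.34);  n_0 = (-0.3830, +0.9237)
edge 2: e_2 = (+1.45, +0.15);  n_2 = (+0.1029, -0.9947)
∠(n_0, n_2) = 163.39°
δ = |180° − 163.39°| = 16.61°
16.61° ≤ 2α = 22.62°  →  valid

δ = 16.61°, valid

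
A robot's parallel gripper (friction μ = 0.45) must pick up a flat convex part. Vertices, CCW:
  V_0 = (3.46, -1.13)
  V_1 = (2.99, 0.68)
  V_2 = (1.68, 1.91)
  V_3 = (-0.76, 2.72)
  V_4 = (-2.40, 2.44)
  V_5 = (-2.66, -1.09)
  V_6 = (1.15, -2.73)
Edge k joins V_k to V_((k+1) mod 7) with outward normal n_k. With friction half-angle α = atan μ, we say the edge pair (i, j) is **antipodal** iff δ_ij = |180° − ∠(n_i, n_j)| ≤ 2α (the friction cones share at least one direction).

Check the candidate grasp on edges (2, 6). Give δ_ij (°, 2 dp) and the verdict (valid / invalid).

α = atan 0.45 = 24.23°;  2α = 48.46°
edge 2: e_2 = (-2.44, +0.81);  n_2 = (+0.3151, +0.9491)
edge 6: e_6 = (+2.31, +1.60);  n_6 = (+0.5694, -0.8221)
∠(n_2, n_6) = 126.93°
δ = |180° − 126.93°| = 53.07°
53.07° > 2α = 48.46°  →  invalid

δ = 53.07°, invalid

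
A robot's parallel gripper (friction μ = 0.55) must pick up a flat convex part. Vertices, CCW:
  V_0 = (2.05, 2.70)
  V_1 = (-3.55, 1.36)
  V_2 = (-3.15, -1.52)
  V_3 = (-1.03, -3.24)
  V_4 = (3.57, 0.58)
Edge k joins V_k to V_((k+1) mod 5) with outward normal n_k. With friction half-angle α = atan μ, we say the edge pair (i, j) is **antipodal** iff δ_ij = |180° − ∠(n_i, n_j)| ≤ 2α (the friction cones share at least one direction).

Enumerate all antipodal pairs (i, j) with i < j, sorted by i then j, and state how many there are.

count = 4; pairs: (0,2), (0,3), (1,4), (2,4)

α = atan 0.55 = 28.81°;  2α = 57.62°
n_0 = (-0.2327, +0.9725)
n_1 = (-0.9905, -0.1376)
n_2 = (-0.6300, -0.7766)
n_3 = (+0.6389, -0.7693)
n_4 = (+0.8127, +0.5827)
  (0,1): δ = 95.55°  ·
  (0,2): δ = 52.51°  ✓
  (0,3): δ = 26.25°  ✓
  (0,4): δ = 112.18°  ·
  (1,2): δ = 136.96°  ·
  (1,3): δ = 58.20°  ·
  (1,4): δ = 27.73°  ✓
  (2,3): δ = 101.24°  ·
  (2,4): δ = 15.31°  ✓
  (3,4): δ = 94.07°  ·
antipodal pairs: 4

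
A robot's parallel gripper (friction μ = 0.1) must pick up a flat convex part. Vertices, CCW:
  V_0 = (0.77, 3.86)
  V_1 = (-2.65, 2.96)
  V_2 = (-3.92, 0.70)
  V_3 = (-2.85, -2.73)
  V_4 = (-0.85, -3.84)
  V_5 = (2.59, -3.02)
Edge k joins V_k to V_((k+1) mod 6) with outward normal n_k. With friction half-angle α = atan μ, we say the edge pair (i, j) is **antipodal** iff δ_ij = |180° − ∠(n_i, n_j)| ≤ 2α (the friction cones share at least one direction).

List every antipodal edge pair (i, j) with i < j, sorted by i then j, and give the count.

α = atan 0.1 = 5.71°;  2α = 11.42°
n_0 = (-0.2545, +0.9671)
n_1 = (-0.8718, +0.4899)
n_2 = (-0.9546, -0.2978)
n_3 = (-0.4853, -0.8744)
n_4 = (+0.2319, -0.9727)
n_5 = (+0.9667, +0.2557)
  (0,1): δ = 134.08°  ·
  (0,2): δ = 87.42°  ·
  (0,3): δ = 43.77°  ·
  (0,4): δ = 1.34°  ✓
  (0,5): δ = 90.07°  ·
  (1,2): δ = 133.34°  ·
  (1,3): δ = 89.70°  ·
  (1,4): δ = 47.26°  ·
  (1,5): δ = 44.15°  ·
  (2,3): δ = 136.36°  ·
  (2,4): δ = 93.92°  ·
  (2,5): δ = 2.51°  ✓
  (3,4): δ = 137.56°  ·
  (3,5): δ = 46.15°  ·
  (4,5): δ = 88.59°  ·
antipodal pairs: 2

count = 2; pairs: (0,4), (2,5)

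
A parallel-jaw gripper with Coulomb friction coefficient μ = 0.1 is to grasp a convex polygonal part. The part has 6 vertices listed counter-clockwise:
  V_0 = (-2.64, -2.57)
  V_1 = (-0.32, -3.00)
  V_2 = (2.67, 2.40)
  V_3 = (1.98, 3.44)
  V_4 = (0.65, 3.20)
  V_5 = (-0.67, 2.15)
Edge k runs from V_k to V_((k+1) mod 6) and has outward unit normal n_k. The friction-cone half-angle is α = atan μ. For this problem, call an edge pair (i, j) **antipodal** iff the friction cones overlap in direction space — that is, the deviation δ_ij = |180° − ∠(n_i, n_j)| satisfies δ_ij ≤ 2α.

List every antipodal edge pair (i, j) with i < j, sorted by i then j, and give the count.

count = 1; pairs: (1,5)

α = atan 0.1 = 5.71°;  2α = 11.42°
n_0 = (-0.1822, -0.9833)
n_1 = (+0.8748, -0.4844)
n_2 = (+0.8333, +0.5528)
n_3 = (-0.1776, +0.9841)
n_4 = (-0.6225, +0.7826)
n_5 = (-0.9228, +0.3852)
  (0,1): δ = 108.47°  ·
  (0,2): δ = 45.94°  ·
  (0,3): δ = 20.73°  ·
  (0,4): δ = 49.00°  ·
  (0,5): δ = 77.85°  ·
  (1,2): δ = 117.46°  ·
  (1,3): δ = 50.80°  ·
  (1,4): δ = 22.53°  ·
  (1,5): δ = 6.32°  ✓
  (2,3): δ = 113.33°  ·
  (2,4): δ = 85.06°  ·
  (2,5): δ = 56.22°  ·
  (3,4): δ = 151.73°  ·
  (3,5): δ = 122.88°  ·
  (4,5): δ = 151.15°  ·
antipodal pairs: 1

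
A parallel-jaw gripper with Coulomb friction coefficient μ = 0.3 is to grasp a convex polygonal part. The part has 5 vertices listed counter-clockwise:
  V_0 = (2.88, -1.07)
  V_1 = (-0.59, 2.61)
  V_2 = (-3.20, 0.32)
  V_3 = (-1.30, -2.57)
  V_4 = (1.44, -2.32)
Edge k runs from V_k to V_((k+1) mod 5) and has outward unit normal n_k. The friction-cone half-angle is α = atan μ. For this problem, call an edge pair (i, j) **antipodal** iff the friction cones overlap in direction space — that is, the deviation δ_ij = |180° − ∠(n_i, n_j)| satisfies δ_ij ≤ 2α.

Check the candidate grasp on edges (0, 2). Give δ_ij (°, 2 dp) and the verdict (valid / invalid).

α = atan 0.3 = 16.70°;  2α = 33.40°
edge 0: e_0 = (-3.47, +3.68);  n_0 = (+0.7276, +0.6860)
edge 2: e_2 = (+1.90, -2.89);  n_2 = (-0.8356, -0.5494)
∠(n_0, n_2) = 170.00°
δ = |180° − 170.00°| = 10.00°
10.00° ≤ 2α = 33.40°  →  valid

δ = 10.00°, valid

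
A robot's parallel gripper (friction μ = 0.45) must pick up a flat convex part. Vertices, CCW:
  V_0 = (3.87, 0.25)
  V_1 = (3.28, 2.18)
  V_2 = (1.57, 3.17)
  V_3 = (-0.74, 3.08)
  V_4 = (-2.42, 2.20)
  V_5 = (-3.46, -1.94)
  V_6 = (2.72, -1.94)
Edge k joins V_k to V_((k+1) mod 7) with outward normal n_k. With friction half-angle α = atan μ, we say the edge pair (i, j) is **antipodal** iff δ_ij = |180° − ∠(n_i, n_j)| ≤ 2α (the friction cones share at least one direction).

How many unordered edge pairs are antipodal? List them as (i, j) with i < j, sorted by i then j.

α = atan 0.45 = 24.23°;  2α = 48.46°
n_0 = (+0.9563, +0.2923)
n_1 = (+0.5010, +0.8654)
n_2 = (-0.0389, +0.9992)
n_3 = (-0.4640, +0.8858)
n_4 = (-0.9699, +0.2436)
n_5 = (+0.0000, -1.0000)
n_6 = (+0.8854, -0.4649)
  (0,1): δ = 137.07°  ·
  (0,2): δ = 104.77°  ·
  (0,3): δ = 79.35°  ·
  (0,4): δ = 31.10°  ✓
  (0,5): δ = 73.00°  ·
  (0,6): δ = 135.30°  ·
  (1,2): δ = 147.70°  ·
  (1,3): δ = 122.29°  ·
  (1,4): δ = 74.03°  ·
  (1,5): δ = 30.07°  ✓
  (1,6): δ = 92.36°  ·
  (2,3): δ = 154.59°  ·
  (2,4): δ = 106.33°  ·
  (2,5): δ = 2.23°  ✓
  (2,6): δ = 60.06°  ·
  (3,4): δ = 131.75°  ·
  (3,5): δ = 27.65°  ✓
  (3,6): δ = 34.65°  ✓
  (4,5): δ = 75.90°  ·
  (4,6): δ = 13.60°  ✓
  (5,6): δ = 117.70°  ·
antipodal pairs: 6

count = 6; pairs: (0,4), (1,5), (2,5), (3,5), (3,6), (4,6)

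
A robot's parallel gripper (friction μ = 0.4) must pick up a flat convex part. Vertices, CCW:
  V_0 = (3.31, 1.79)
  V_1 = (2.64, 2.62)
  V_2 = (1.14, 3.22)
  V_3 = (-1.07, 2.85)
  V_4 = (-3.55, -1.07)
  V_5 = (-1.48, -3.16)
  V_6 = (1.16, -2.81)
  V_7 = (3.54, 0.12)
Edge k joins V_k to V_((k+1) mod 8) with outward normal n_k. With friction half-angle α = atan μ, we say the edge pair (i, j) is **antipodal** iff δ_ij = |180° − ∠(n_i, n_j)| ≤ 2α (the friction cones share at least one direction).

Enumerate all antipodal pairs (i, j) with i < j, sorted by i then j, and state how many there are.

count = 8; pairs: (0,4), (1,4), (1,5), (2,5), (2,6), (3,6), (3,7), (4,7)

α = atan 0.4 = 21.80°;  2α = 43.60°
n_0 = (+0.7781, +0.6281)
n_1 = (+0.3714, +0.9285)
n_2 = (-0.1651, +0.9863)
n_3 = (-0.8451, +0.5346)
n_4 = (-0.7105, -0.7037)
n_5 = (+0.1314, -0.9913)
n_6 = (+0.7762, -0.6305)
n_7 = (+0.9906, +0.1364)
  (0,1): δ = 150.71°  ·
  (0,2): δ = 119.41°  ·
  (0,3): δ = 71.23°  ·
  (0,4): δ = 5.81°  ✓
  (0,5): δ = 58.64°  ·
  (0,6): δ = 102.00°  ·
  (0,7): δ = 148.93°  ·
  (1,2): δ = 148.69°  ·
  (1,3): δ = 100.52°  ·
  (1,4): δ = 23.47°  ✓
  (1,5): δ = 29.35°  ✓
  (1,6): δ = 72.71°  ·
  (1,7): δ = 119.64°  ·
  (2,3): δ = 131.82°  ·
  (2,4): δ = 54.78°  ·
  (2,5): δ = 1.95°  ✓
  (2,6): δ = 41.41°  ✓
  (2,7): δ = 88.34°  ·
  (3,4): δ = 102.96°  ·
  (3,5): δ = 50.13°  ·
  (3,6): δ = 6.77°  ✓
  (3,7): δ = 40.16°  ✓
  (4,5): δ = 127.17°  ·
  (4,6): δ = 83.81°  ·
  (4,7): δ = 36.88°  ✓
  (5,6): δ = 136.64°  ·
  (5,7): δ = 89.71°  ·
  (6,7): δ = 133.07°  ·
antipodal pairs: 8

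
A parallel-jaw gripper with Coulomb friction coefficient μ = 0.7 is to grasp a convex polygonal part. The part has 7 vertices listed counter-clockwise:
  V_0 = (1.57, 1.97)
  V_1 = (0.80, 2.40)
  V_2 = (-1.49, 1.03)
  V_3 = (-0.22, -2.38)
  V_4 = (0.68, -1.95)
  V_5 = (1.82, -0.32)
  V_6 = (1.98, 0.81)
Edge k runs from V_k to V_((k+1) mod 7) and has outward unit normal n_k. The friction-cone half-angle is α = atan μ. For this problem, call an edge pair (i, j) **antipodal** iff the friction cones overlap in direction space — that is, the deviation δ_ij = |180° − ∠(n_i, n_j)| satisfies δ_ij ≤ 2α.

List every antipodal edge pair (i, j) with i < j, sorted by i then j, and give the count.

count = 8; pairs: (0,2), (0,3), (1,3), (1,4), (1,5), (2,4), (2,5), (2,6)

α = atan 0.7 = 34.99°;  2α = 69.98°
n_0 = (+0.4876, +0.8731)
n_1 = (-0.5134, +0.8582)
n_2 = (-0.9371, -0.3490)
n_3 = (+0.4311, -0.9023)
n_4 = (+0.8195, -0.5731)
n_5 = (+0.9901, -0.1402)
n_6 = (+0.9428, +0.3332)
  (0,1): δ = 119.93°  ·
  (0,2): δ = 40.39°  ✓
  (0,3): δ = 54.72°  ✓
  (0,4): δ = 84.21°  ·
  (0,5): δ = 111.12°  ·
  (0,6): δ = 138.65°  ·
  (1,2): δ = 100.46°  ·
  (1,3): δ = 5.35°  ✓
  (1,4): δ = 24.14°  ✓
  (1,5): δ = 51.05°  ✓
  (1,6): δ = 78.58°  ·
  (2,3): δ = 84.89°  ·
  (2,4): δ = 55.40°  ✓
  (2,5): δ = 28.49°  ✓
  (2,6): δ = 0.96°  ✓
  (3,4): δ = 150.51°  ·
  (3,5): δ = 123.60°  ·
  (3,6): δ = 96.07°  ·
  (4,5): δ = 153.09°  ·
  (4,6): δ = 125.57°  ·
  (5,6): δ = 152.48°  ·
antipodal pairs: 8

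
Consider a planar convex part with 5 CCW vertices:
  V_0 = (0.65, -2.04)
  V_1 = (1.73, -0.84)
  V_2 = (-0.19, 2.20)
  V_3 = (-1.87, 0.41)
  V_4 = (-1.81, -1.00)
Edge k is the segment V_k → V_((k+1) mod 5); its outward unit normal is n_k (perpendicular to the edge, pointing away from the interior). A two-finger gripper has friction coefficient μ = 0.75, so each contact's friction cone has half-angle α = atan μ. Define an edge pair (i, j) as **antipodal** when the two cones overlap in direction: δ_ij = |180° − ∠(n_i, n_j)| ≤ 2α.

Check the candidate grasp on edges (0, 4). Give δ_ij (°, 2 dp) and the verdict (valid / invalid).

α = atan 0.75 = 36.87°;  2α = 73.74°
edge 0: e_0 = (+1.08, +1.20);  n_0 = (+0.7433, -0.6690)
edge 4: e_4 = (+2.46, -1.04);  n_4 = (-0.3894, -0.9211)
∠(n_0, n_4) = 70.93°
δ = |180° − 70.93°| = 109.07°
109.07° > 2α = 73.74°  →  invalid

δ = 109.07°, invalid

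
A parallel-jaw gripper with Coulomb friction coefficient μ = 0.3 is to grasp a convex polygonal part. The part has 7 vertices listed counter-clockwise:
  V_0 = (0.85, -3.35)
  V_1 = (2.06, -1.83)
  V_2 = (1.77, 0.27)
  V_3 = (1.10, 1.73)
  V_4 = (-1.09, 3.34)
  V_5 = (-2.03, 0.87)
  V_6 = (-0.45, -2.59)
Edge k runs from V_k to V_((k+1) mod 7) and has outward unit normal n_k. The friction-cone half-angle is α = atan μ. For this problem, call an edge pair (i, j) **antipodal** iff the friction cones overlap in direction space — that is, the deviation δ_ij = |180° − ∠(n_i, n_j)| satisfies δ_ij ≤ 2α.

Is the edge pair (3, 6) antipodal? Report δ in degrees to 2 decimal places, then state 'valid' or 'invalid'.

α = atan 0.3 = 16.70°;  2α = 33.40°
edge 3: e_3 = (-2.19, +1.61);  n_3 = (+0.5923, +0.8057)
edge 6: e_6 = (+1.30, -0.76);  n_6 = (-0.5047, -0.8633)
∠(n_3, n_6) = 173.99°
δ = |180° − 173.99°| = 6.01°
6.01° ≤ 2α = 33.40°  →  valid

δ = 6.01°, valid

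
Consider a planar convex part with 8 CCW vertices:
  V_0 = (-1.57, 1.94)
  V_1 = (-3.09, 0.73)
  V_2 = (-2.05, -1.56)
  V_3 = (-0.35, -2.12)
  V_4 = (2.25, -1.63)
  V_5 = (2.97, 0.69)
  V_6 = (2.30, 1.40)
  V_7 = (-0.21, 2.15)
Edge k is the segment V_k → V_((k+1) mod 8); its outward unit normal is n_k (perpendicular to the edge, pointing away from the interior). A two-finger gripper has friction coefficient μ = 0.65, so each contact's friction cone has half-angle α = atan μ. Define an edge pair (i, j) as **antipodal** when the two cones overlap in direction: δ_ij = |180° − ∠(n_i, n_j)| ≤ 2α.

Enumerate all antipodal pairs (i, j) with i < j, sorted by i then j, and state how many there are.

count = 13; pairs: (0,2), (0,3), (0,4), (1,4), (1,5), (1,6), (2,5), (2,6), (2,7), (3,5), (3,6), (3,7), (4,7)

α = atan 0.65 = 33.02°;  2α = 66.05°
n_0 = (-0.6228, +0.7824)
n_1 = (-0.9105, -0.4135)
n_2 = (-0.3129, -0.9498)
n_3 = (+0.1852, -0.9827)
n_4 = (+0.9551, -0.2964)
n_5 = (+0.7273, +0.6863)
n_6 = (+0.2863, +0.9581)
n_7 = (-0.1526, +0.9883)
  (0,1): δ = 104.10°  ·
  (0,2): δ = 56.75°  ✓
  (0,3): δ = 27.85°  ✓
  (0,4): δ = 34.24°  ✓
  (0,5): δ = 94.82°  ·
  (0,6): δ = 124.84°  ·
  (0,7): δ = 150.26°  ·
  (1,2): δ = 132.66°  ·
  (1,3): δ = 103.75°  ·
  (1,4): δ = 41.67°  ✓
  (1,5): δ = 18.91°  ✓
  (1,6): δ = 48.94°  ✓
  (1,7): δ = 74.35°  ·
  (2,3): δ = 151.09°  ·
  (2,4): δ = 89.01°  ·
  (2,5): δ = 28.43°  ✓
  (2,6): δ = 1.60°  ✓
  (2,7): δ = 27.01°  ✓
  (3,4): δ = 117.91°  ·
  (3,5): δ = 57.33°  ✓
  (3,6): δ = 27.31°  ✓
  (3,7): δ = 1.90°  ✓
  (4,5): δ = 119.42°  ·
  (4,6): δ = 89.39°  ·
  (4,7): δ = 63.98°  ✓
  (5,6): δ = 149.98°  ·
  (5,7): δ = 124.56°  ·
  (6,7): δ = 154.59°  ·
antipodal pairs: 13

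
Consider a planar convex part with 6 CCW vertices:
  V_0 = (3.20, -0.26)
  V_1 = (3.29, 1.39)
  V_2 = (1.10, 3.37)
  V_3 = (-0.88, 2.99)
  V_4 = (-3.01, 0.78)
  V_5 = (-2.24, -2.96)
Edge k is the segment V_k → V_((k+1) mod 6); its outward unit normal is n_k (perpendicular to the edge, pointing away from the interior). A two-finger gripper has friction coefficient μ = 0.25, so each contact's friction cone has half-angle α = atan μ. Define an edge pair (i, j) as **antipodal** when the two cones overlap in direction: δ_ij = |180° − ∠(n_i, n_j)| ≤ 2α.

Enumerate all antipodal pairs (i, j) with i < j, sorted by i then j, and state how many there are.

α = atan 0.25 = 14.04°;  2α = 28.07°
n_0 = (+0.9985, -0.0545)
n_1 = (+0.6706, +0.7418)
n_2 = (-0.1885, +0.9821)
n_3 = (-0.7200, +0.6940)
n_4 = (-0.9795, -0.2017)
n_5 = (+0.4446, -0.8957)
  (0,1): δ = 128.99°  ·
  (0,2): δ = 76.01°  ·
  (0,3): δ = 40.82°  ·
  (0,4): δ = 14.76°  ✓
  (0,5): δ = 119.52°  ·
  (1,2): δ = 127.02°  ·
  (1,3): δ = 91.83°  ·
  (1,4): δ = 36.25°  ·
  (1,5): δ = 68.51°  ·
  (2,3): δ = 144.81°  ·
  (2,4): δ = 89.23°  ·
  (2,5): δ = 15.53°  ✓
  (3,4): δ = 124.42°  ·
  (3,5): δ = 19.66°  ✓
  (4,5): δ = 75.24°  ·
antipodal pairs: 3

count = 3; pairs: (0,4), (2,5), (3,5)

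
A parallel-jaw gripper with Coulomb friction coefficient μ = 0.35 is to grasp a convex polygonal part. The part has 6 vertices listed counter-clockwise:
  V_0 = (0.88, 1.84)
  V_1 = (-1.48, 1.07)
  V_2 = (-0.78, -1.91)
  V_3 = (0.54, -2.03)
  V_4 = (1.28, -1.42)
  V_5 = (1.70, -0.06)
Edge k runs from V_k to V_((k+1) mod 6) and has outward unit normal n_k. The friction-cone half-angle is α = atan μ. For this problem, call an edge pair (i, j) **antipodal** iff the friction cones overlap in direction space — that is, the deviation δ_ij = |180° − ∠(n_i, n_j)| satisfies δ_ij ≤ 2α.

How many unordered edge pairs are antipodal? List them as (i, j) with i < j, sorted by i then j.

count = 4; pairs: (0,2), (0,3), (1,4), (1,5)

α = atan 0.35 = 19.29°;  2α = 38.58°
n_0 = (-0.3102, +0.9507)
n_1 = (-0.9735, -0.2287)
n_2 = (-0.0905, -0.9959)
n_3 = (+0.6361, -0.7716)
n_4 = (+0.9555, -0.2951)
n_5 = (+0.9181, +0.3963)
  (0,1): δ = 94.85°  ·
  (0,2): δ = 23.26°  ✓
  (0,3): δ = 21.43°  ✓
  (0,4): δ = 54.77°  ·
  (0,5): δ = 95.27°  ·
  (1,2): δ = 108.41°  ·
  (1,3): δ = 63.72°  ·
  (1,4): δ = 30.38°  ✓
  (1,5): δ = 10.12°  ✓
  (2,3): δ = 135.31°  ·
  (2,4): δ = 101.97°  ·
  (2,5): δ = 61.46°  ·
  (3,4): δ = 146.66°  ·
  (3,5): δ = 106.16°  ·
  (4,5): δ = 139.49°  ·
antipodal pairs: 4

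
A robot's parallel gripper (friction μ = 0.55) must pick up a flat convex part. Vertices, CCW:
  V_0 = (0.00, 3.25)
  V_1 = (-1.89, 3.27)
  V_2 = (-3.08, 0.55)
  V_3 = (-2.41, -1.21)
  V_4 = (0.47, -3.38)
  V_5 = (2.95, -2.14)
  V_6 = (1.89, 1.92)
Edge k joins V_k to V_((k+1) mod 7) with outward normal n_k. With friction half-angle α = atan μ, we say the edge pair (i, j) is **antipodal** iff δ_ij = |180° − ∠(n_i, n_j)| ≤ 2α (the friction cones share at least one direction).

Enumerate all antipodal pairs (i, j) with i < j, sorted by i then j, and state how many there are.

α = atan 0.55 = 28.81°;  2α = 57.62°
n_0 = (+0.0106, +0.9999)
n_1 = (-0.9162, +0.4008)
n_2 = (-0.9346, -0.3558)
n_3 = (-0.6018, -0.7987)
n_4 = (+0.4472, -0.8944)
n_5 = (+0.9676, +0.2526)
n_6 = (+0.5755, +0.8178)
  (0,1): δ = 113.02°  ·
  (0,2): δ = 68.55°  ·
  (0,3): δ = 36.39°  ✓
  (0,4): δ = 27.17°  ✓
  (0,5): δ = 105.24°  ·
  (0,6): δ = 145.47°  ·
  (1,2): δ = 135.53°  ·
  (1,3): δ = 103.37°  ·
  (1,4): δ = 39.81°  ✓
  (1,5): δ = 38.26°  ✓
  (1,6): δ = 78.50°  ·
  (2,3): δ = 147.84°  ·
  (2,4): δ = 84.28°  ·
  (2,5): δ = 6.21°  ✓
  (2,6): δ = 34.02°  ✓
  (3,4): δ = 116.44°  ·
  (3,5): δ = 38.37°  ✓
  (3,6): δ = 1.86°  ✓
  (4,5): δ = 101.93°  ·
  (4,6): δ = 61.70°  ·
  (5,6): δ = 139.77°  ·
antipodal pairs: 8

count = 8; pairs: (0,3), (0,4), (1,4), (1,5), (2,5), (2,6), (3,5), (3,6)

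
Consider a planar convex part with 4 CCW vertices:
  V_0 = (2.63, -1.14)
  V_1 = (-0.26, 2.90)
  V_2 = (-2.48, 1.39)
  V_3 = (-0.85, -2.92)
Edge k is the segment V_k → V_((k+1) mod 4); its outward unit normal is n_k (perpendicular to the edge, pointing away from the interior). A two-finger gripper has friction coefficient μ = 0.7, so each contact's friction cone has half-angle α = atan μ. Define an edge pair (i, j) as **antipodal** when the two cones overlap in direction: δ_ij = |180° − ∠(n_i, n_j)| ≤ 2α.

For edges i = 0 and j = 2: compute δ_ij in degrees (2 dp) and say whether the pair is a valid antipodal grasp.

α = atan 0.7 = 34.99°;  2α = 69.98°
edge 0: e_0 = (-2.89, +4.04);  n_0 = (+0.8133, +0.5818)
edge 2: e_2 = (+1.63, -4.31);  n_2 = (-0.9353, -0.3537)
∠(n_0, n_2) = 165.14°
δ = |180° − 165.14°| = 14.86°
14.86° ≤ 2α = 69.98°  →  valid

δ = 14.86°, valid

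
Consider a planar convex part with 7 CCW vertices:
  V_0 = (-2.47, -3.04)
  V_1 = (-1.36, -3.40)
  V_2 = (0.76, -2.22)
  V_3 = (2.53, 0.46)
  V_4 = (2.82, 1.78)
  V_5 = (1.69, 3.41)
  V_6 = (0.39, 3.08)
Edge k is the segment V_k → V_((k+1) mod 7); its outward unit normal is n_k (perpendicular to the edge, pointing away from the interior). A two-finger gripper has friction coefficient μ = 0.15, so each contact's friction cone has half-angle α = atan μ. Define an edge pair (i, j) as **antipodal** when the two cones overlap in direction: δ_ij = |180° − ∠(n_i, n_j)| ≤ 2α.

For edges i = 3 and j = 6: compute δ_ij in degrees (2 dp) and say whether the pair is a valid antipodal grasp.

α = atan 0.15 = 8.53°;  2α = 17.06°
edge 3: e_3 = (+0.29, +1.32);  n_3 = (+0.9767, -0.2146)
edge 6: e_6 = (-2.86, -6.12);  n_6 = (-0.9060, +0.4234)
∠(n_3, n_6) = 167.34°
δ = |180° − 167.34°| = 12.66°
12.66° ≤ 2α = 17.06°  →  valid

δ = 12.66°, valid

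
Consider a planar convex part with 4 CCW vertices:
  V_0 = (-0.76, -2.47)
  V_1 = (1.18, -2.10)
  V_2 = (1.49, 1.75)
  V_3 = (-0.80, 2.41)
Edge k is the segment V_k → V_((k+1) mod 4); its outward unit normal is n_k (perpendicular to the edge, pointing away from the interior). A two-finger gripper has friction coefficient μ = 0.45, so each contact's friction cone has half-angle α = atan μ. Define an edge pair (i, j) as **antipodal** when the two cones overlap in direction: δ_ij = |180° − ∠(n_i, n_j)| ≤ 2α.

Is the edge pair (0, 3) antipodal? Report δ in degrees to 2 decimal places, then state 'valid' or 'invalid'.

α = atan 0.45 = 24.23°;  2α = 48.46°
edge 0: e_0 = (+1.94, +0.37);  n_0 = (+0.1873, -0.9823)
edge 3: e_3 = (+0.04, -4.88);  n_3 = (-1.0000, -0.0082)
∠(n_0, n_3) = 100.33°
δ = |180° − 100.33°| = 79.67°
79.67° > 2α = 48.46°  →  invalid

δ = 79.67°, invalid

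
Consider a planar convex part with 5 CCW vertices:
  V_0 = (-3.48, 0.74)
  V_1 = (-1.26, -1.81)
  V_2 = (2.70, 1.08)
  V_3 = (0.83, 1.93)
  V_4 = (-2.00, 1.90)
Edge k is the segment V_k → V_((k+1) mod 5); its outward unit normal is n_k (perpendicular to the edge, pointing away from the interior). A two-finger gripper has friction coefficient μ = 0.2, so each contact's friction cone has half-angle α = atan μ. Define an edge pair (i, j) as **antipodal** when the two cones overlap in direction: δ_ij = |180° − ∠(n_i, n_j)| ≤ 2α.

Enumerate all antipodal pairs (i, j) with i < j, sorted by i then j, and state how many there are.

α = atan 0.2 = 11.31°;  2α = 22.62°
n_0 = (-0.7542, -0.6566)
n_1 = (+0.5895, -0.8078)
n_2 = (+0.4138, +0.9104)
n_3 = (-0.0106, +0.9999)
n_4 = (-0.6169, +0.7871)
  (0,1): δ = 94.92°  ·
  (0,2): δ = 24.51°  ·
  (0,3): δ = 49.56°  ·
  (0,4): δ = 87.05°  ·
  (1,2): δ = 60.57°  ·
  (1,3): δ = 35.51°  ·
  (1,4): δ = 1.97°  ✓
  (2,3): δ = 154.95°  ·
  (2,4): δ = 117.47°  ·
  (3,4): δ = 142.52°  ·
antipodal pairs: 1

count = 1; pairs: (1,4)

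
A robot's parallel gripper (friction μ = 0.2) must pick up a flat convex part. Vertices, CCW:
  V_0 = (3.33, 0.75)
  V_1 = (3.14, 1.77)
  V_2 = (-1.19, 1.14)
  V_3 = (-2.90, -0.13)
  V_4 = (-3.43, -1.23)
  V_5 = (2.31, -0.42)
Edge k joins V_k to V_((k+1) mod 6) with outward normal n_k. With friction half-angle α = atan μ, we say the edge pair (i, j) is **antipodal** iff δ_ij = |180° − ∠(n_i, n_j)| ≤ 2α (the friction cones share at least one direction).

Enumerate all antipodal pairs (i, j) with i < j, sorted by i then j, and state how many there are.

count = 3; pairs: (1,4), (2,5), (3,5)

α = atan 0.2 = 11.31°;  2α = 22.62°
n_0 = (+0.9831, +0.1831)
n_1 = (-0.1440, +0.9896)
n_2 = (-0.5962, +0.8028)
n_3 = (-0.9009, +0.4341)
n_4 = (+0.1397, -0.9902)
n_5 = (+0.7538, -0.6571)
  (0,1): δ = 92.27°  ·
  (0,2): δ = 63.95°  ·
  (0,3): δ = 36.28°  ·
  (0,4): δ = 87.48°  ·
  (0,5): δ = 128.37°  ·
  (1,2): δ = 151.68°  ·
  (1,3): δ = 124.00°  ·
  (1,4): δ = 0.25°  ✓
  (1,5): δ = 40.64°  ·
  (2,3): δ = 152.33°  ·
  (2,4): δ = 28.57°  ·
  (2,5): δ = 12.32°  ✓
  (3,4): δ = 56.24°  ·
  (3,5): δ = 15.36°  ✓
  (4,5): δ = 139.11°  ·
antipodal pairs: 3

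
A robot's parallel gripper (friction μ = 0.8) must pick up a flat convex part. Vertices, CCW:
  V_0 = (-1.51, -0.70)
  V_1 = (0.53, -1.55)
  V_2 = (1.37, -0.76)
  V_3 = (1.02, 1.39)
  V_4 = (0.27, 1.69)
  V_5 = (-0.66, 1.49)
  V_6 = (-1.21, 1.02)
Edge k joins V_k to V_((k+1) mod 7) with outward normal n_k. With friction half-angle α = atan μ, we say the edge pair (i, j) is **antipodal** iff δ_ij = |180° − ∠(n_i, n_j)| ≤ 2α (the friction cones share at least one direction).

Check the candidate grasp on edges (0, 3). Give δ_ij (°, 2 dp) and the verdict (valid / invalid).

α = atan 0.8 = 38.66°;  2α = 77.32°
edge 0: e_0 = (+2.04, -0.85);  n_0 = (-0.3846, -0.9231)
edge 3: e_3 = (-0.75, +0.30);  n_3 = (+0.3714, +0.9285)
∠(n_0, n_3) = 179.18°
δ = |180° − 179.18°| = 0.82°
0.82° ≤ 2α = 77.32°  →  valid

δ = 0.82°, valid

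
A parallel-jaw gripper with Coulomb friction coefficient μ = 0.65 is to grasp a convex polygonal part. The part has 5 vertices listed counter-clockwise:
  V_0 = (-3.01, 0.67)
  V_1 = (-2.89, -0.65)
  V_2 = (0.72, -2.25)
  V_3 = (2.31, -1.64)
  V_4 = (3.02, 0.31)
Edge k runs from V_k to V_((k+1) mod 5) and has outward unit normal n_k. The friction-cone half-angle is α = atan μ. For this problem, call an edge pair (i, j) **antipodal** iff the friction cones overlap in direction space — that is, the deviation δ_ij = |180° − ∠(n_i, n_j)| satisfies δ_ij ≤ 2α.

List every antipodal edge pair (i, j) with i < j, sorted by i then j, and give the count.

α = atan 0.65 = 33.02°;  2α = 66.05°
n_0 = (-0.9959, -0.0905)
n_1 = (-0.4052, -0.9142)
n_2 = (+0.3582, -0.9336)
n_3 = (+0.9397, -0.3421)
n_4 = (+0.0596, +0.9982)
  (0,1): δ = 119.10°  ·
  (0,2): δ = 74.21°  ·
  (0,3): δ = 25.20°  ✓
  (0,4): δ = 81.39°  ·
  (1,2): δ = 135.11°  ·
  (1,3): δ = 86.10°  ·
  (1,4): δ = 20.49°  ✓
  (2,3): δ = 131.00°  ·
  (2,4): δ = 24.41°  ✓
  (3,4): δ = 73.41°  ·
antipodal pairs: 3

count = 3; pairs: (0,3), (1,4), (2,4)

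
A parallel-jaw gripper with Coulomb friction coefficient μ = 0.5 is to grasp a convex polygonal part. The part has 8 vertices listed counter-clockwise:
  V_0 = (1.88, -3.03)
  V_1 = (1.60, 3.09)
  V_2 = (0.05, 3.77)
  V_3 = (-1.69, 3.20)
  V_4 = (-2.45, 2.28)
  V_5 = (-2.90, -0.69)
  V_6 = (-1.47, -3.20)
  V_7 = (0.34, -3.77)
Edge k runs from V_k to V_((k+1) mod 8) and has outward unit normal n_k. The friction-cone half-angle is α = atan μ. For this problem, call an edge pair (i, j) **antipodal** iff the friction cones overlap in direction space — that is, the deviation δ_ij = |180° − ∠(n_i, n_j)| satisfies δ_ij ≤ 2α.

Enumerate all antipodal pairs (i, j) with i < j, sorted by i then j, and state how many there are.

count = 9; pairs: (0,3), (0,4), (0,5), (1,5), (1,6), (1,7), (2,6), (2,7), (3,7)

α = atan 0.5 = 26.57°;  2α = 53.13°
n_0 = (+0.9990, +0.0457)
n_1 = (+0.4017, +0.9158)
n_2 = (-0.3113, +0.9503)
n_3 = (-0.7710, +0.6369)
n_4 = (-0.9887, +0.1498)
n_5 = (-0.8689, -0.4950)
n_6 = (-0.3004, -0.9538)
n_7 = (+0.4331, -0.9013)
  (0,1): δ = 116.31°  ·
  (0,2): δ = 74.48°  ·
  (0,3): δ = 42.18°  ✓
  (0,4): δ = 11.24°  ✓
  (0,5): δ = 27.05°  ✓
  (0,6): δ = 69.90°  ·
  (0,7): δ = 113.05°  ·
  (1,2): δ = 138.17°  ·
  (1,3): δ = 105.87°  ·
  (1,4): δ = 74.93°  ·
  (1,5): δ = 36.64°  ✓
  (1,6): δ = 6.21°  ✓
  (1,7): δ = 49.35°  ✓
  (2,3): δ = 147.70°  ·
  (2,4): δ = 116.75°  ·
  (2,5): δ = 78.47°  ·
  (2,6): δ = 35.62°  ✓
  (2,7): δ = 7.53°  ✓
  (3,4): δ = 149.06°  ·
  (3,5): δ = 110.77°  ·
  (3,6): δ = 67.92°  ·
  (3,7): δ = 24.78°  ✓
  (4,5): δ = 141.71°  ·
  (4,6): δ = 98.86°  ·
  (4,7): δ = 55.72°  ·
  (5,6): δ = 137.15°  ·
  (5,7): δ = 94.01°  ·
  (6,7): δ = 136.85°  ·
antipodal pairs: 9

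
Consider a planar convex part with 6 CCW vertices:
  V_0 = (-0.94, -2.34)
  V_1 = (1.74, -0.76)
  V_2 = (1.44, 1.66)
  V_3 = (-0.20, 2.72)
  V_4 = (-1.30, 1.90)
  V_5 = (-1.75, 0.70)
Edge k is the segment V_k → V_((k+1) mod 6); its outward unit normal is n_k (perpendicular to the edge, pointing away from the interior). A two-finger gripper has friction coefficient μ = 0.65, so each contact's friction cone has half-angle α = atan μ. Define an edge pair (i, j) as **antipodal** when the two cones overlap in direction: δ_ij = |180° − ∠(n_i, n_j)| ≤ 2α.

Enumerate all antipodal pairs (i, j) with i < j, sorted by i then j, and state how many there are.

α = atan 0.65 = 33.02°;  2α = 66.05°
n_0 = (+0.5079, -0.8614)
n_1 = (+0.9924, +0.1230)
n_2 = (+0.5428, +0.8398)
n_3 = (-0.5977, +0.8017)
n_4 = (-0.9363, +0.3511)
n_5 = (-0.9663, -0.2575)
  (0,1): δ = 113.45°  ·
  (0,2): δ = 63.40°  ✓
  (0,3): δ = 6.18°  ✓
  (0,4): δ = 38.92°  ✓
  (0,5): δ = 74.40°  ·
  (1,2): δ = 129.94°  ·
  (1,3): δ = 60.36°  ✓
  (1,4): δ = 27.62°  ✓
  (1,5): δ = 7.85°  ✓
  (2,3): δ = 110.42°  ·
  (2,4): δ = 77.68°  ·
  (2,5): δ = 42.20°  ✓
  (3,4): δ = 147.26°  ·
  (3,5): δ = 111.78°  ·
  (4,5): δ = 144.52°  ·
antipodal pairs: 7

count = 7; pairs: (0,2), (0,3), (0,4), (1,3), (1,4), (1,5), (2,5)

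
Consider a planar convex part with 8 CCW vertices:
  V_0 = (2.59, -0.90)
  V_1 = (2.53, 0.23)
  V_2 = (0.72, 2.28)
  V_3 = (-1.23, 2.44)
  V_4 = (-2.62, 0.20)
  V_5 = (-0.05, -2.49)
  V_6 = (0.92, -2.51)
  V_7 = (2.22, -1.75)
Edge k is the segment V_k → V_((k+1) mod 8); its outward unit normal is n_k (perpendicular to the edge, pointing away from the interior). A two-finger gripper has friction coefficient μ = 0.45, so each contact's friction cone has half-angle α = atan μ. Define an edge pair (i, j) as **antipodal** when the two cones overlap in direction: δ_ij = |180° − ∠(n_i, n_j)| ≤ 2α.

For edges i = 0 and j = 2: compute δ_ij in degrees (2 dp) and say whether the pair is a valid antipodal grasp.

α = atan 0.45 = 24.23°;  2α = 48.46°
edge 0: e_0 = (-0.06, +1.13);  n_0 = (+0.9986, +0.0530)
edge 2: e_2 = (-1.95, +0.16);  n_2 = (+0.0818, +0.9967)
∠(n_0, n_2) = 82.27°
δ = |180° − 82.27°| = 97.73°
97.73° > 2α = 48.46°  →  invalid

δ = 97.73°, invalid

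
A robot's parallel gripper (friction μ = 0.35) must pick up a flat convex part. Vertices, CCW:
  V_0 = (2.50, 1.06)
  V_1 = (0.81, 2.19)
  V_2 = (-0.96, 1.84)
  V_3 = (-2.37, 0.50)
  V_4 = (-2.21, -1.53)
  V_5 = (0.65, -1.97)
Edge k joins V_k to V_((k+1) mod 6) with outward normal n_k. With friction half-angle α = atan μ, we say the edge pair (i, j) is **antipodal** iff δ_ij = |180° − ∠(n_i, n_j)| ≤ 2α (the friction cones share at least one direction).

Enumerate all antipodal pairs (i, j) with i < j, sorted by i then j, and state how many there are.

α = atan 0.35 = 19.29°;  2α = 38.58°
n_0 = (+0.5558, +0.8313)
n_1 = (-0.1940, +0.9810)
n_2 = (-0.6889, +0.7249)
n_3 = (-0.9969, -0.0786)
n_4 = (-0.1521, -0.9884)
n_5 = (+0.8535, -0.5211)
  (0,1): δ = 135.05°  ·
  (0,2): δ = 102.69°  ·
  (0,3): δ = 51.73°  ·
  (0,4): δ = 25.02°  ✓
  (0,5): δ = 92.36°  ·
  (1,2): δ = 147.64°  ·
  (1,3): δ = 96.68°  ·
  (1,4): δ = 19.93°  ✓
  (1,5): δ = 47.41°  ·
  (2,3): δ = 129.04°  ·
  (2,4): δ = 52.29°  ·
  (2,5): δ = 15.05°  ✓
  (3,4): δ = 103.25°  ·
  (3,5): δ = 35.91°  ✓
  (4,5): δ = 112.66°  ·
antipodal pairs: 4

count = 4; pairs: (0,4), (1,4), (2,5), (3,5)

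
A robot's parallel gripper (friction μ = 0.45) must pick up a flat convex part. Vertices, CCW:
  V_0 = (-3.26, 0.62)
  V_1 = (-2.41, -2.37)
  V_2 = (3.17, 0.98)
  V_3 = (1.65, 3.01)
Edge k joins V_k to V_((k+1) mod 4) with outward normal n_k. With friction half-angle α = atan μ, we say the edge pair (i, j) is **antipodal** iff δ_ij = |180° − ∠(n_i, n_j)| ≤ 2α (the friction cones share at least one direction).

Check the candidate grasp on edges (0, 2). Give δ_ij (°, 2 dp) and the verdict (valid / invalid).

α = atan 0.45 = 24.23°;  2α = 48.46°
edge 0: e_0 = (+0.85, -2.99);  n_0 = (-0.9619, -0.2734)
edge 2: e_2 = (-1.52, +2.03);  n_2 = (+0.8005, +0.5994)
∠(n_0, n_2) = 159.04°
δ = |180° − 159.04°| = 20.96°
20.96° ≤ 2α = 48.46°  →  valid

δ = 20.96°, valid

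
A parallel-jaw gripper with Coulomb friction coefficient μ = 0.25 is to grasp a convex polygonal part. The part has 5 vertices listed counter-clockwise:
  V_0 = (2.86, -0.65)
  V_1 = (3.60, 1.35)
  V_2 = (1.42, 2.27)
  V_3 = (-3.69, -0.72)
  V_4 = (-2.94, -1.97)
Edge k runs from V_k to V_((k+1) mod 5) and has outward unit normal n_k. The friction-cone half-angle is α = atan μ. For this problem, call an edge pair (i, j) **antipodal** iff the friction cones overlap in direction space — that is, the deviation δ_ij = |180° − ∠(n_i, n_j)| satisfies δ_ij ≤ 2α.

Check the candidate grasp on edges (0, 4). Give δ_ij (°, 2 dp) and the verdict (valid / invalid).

δ = 123.13°, invalid

α = atan 0.25 = 14.04°;  2α = 28.07°
edge 0: e_0 = (+0.74, +2.00);  n_0 = (+0.9379, -0.3470)
edge 4: e_4 = (+5.80, +1.32);  n_4 = (+0.2219, -0.9751)
∠(n_0, n_4) = 56.87°
δ = |180° − 56.87°| = 123.13°
123.13° > 2α = 28.07°  →  invalid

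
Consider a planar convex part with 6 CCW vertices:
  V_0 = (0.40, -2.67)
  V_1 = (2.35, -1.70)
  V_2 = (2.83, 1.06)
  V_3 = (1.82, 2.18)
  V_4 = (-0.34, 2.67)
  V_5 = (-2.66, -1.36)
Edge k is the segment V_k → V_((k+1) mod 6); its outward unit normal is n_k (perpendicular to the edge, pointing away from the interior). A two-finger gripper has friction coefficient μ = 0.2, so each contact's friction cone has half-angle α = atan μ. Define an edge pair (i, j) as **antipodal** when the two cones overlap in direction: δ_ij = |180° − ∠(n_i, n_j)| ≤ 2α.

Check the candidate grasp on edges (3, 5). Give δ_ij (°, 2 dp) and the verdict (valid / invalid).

α = atan 0.2 = 11.31°;  2α = 22.62°
edge 3: e_3 = (-2.16, +0.49);  n_3 = (+0.2212, +0.9752)
edge 5: e_5 = (+3.06, -1.31);  n_5 = (-0.3936, -0.9193)
∠(n_3, n_5) = 169.61°
δ = |180° − 169.61°| = 10.39°
10.39° ≤ 2α = 22.62°  →  valid

δ = 10.39°, valid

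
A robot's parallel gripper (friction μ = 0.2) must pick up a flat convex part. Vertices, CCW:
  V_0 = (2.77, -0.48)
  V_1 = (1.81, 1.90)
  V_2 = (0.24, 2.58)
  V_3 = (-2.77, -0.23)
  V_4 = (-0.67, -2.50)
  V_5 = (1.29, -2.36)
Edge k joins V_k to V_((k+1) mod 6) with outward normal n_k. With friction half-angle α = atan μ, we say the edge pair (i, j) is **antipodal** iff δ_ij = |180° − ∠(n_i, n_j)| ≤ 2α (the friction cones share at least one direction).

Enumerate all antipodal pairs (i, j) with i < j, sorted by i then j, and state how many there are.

count = 2; pairs: (0,3), (2,5)

α = atan 0.2 = 11.31°;  2α = 22.62°
n_0 = (+0.9274, +0.3741)
n_1 = (+0.3974, +0.9176)
n_2 = (-0.6824, +0.7310)
n_3 = (-0.7341, -0.6791)
n_4 = (+0.0712, -0.9975)
n_5 = (+0.7857, -0.6186)
  (0,1): δ = 135.39°  ·
  (0,2): δ = 68.94°  ·
  (0,3): δ = 20.80°  ✓
  (0,4): δ = 72.12°  ·
  (0,5): δ = 119.82°  ·
  (1,2): δ = 113.55°  ·
  (1,3): δ = 23.81°  ·
  (1,4): δ = 27.50°  ·
  (1,5): δ = 75.21°  ·
  (2,3): δ = 90.26°  ·
  (2,4): δ = 38.95°  ·
  (2,5): δ = 8.76°  ✓
  (3,4): δ = 128.69°  ·
  (3,5): δ = 80.98°  ·
  (4,5): δ = 132.30°  ·
antipodal pairs: 2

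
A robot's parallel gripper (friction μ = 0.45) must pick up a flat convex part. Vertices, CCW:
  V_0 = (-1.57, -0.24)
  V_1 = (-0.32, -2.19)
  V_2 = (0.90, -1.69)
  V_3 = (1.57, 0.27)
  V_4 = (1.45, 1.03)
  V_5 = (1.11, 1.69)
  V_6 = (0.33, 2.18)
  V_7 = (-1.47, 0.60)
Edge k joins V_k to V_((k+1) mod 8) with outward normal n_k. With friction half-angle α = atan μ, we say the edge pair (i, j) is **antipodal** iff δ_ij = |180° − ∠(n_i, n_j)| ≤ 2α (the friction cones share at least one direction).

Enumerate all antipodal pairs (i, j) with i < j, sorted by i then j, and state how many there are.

count = 8; pairs: (0,3), (0,4), (0,5), (1,6), (2,6), (2,7), (3,7), (4,7)

α = atan 0.45 = 24.23°;  2α = 48.46°
n_0 = (-0.8419, -0.5397)
n_1 = (+0.3792, -0.9253)
n_2 = (+0.9462, -0.3235)
n_3 = (+0.9878, +0.1560)
n_4 = (+0.8890, +0.4580)
n_5 = (+0.5319, +0.8468)
n_6 = (-0.6597, +0.7515)
n_7 = (-0.9930, +0.1182)
  (0,1): δ = 100.38°  ·
  (0,2): δ = 51.53°  ·
  (0,3): δ = 23.69°  ✓
  (0,4): δ = 5.41°  ✓
  (0,5): δ = 25.20°  ✓
  (0,6): δ = 98.62°  ·
  (0,7): δ = 140.55°  ·
  (1,2): δ = 131.16°  ·
  (1,3): δ = 103.31°  ·
  (1,4): δ = 85.03°  ·
  (1,5): δ = 54.42°  ·
  (1,6): δ = 18.99°  ✓
  (1,7): δ = 60.93°  ·
  (2,3): δ = 152.16°  ·
  (2,4): δ = 133.87°  ·
  (2,5): δ = 103.26°  ·
  (2,6): δ = 29.85°  ✓
  (2,7): δ = 12.08°  ✓
  (3,4): δ = 161.72°  ·
  (3,5): δ = 131.11°  ·
  (3,6): δ = 57.70°  ·
  (3,7): δ = 15.76°  ✓
  (4,5): δ = 149.39°  ·
  (4,6): δ = 75.98°  ·
  (4,7): δ = 34.04°  ✓
  (5,6): δ = 106.59°  ·
  (5,7): δ = 64.65°  ·
  (6,7): δ = 138.06°  ·
antipodal pairs: 8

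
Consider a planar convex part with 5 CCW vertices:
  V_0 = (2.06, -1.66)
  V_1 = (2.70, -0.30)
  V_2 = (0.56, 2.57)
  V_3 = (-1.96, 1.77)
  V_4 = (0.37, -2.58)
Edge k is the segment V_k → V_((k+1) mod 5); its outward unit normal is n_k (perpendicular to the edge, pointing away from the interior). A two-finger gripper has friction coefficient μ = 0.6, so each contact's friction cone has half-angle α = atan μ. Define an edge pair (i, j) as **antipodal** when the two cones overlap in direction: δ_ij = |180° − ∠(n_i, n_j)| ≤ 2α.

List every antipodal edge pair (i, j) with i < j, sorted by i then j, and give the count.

α = atan 0.6 = 30.96°;  2α = 61.93°
n_0 = (+0.9048, -0.4258)
n_1 = (+0.8017, +0.5978)
n_2 = (-0.3026, +0.9531)
n_3 = (-0.8815, -0.4722)
n_4 = (+0.4781, -0.8783)
  (0,1): δ = 118.09°  ·
  (0,2): δ = 47.19°  ✓
  (0,3): δ = 53.38°  ✓
  (0,4): δ = 143.76°  ·
  (1,2): δ = 109.10°  ·
  (1,3): δ = 8.53°  ✓
  (1,4): δ = 81.85°  ·
  (2,3): δ = 79.44°  ·
  (2,4): δ = 10.95°  ✓
  (3,4): δ = 89.61°  ·
antipodal pairs: 4

count = 4; pairs: (0,2), (0,3), (1,3), (2,4)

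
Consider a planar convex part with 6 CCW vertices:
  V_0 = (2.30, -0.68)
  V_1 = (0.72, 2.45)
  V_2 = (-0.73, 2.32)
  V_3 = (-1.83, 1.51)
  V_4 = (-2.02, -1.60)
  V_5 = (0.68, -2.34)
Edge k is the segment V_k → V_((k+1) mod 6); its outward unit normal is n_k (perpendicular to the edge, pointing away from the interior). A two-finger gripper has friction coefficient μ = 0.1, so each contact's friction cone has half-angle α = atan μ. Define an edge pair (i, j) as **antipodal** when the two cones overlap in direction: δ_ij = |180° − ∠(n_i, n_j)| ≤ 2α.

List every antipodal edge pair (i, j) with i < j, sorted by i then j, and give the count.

count = 1; pairs: (2,5)

α = atan 0.1 = 5.71°;  2α = 11.42°
n_0 = (+0.8927, +0.4506)
n_1 = (-0.0893, +0.9960)
n_2 = (-0.5929, +0.8052)
n_3 = (-0.9981, +0.0610)
n_4 = (-0.2643, -0.9644)
n_5 = (+0.7157, -0.6984)
  (0,1): δ = 111.66°  ·
  (0,2): δ = 80.42°  ·
  (0,3): δ = 30.28°  ·
  (0,4): δ = 47.89°  ·
  (0,5): δ = 108.91°  ·
  (1,2): δ = 148.76°  ·
  (1,3): δ = 98.62°  ·
  (1,4): δ = 20.45°  ·
  (1,5): δ = 40.58°  ·
  (2,3): δ = 129.86°  ·
  (2,4): δ = 51.69°  ·
  (2,5): δ = 9.33°  ✓
  (3,4): δ = 101.83°  ·
  (3,5): δ = 40.81°  ·
  (4,5): δ = 118.97°  ·
antipodal pairs: 1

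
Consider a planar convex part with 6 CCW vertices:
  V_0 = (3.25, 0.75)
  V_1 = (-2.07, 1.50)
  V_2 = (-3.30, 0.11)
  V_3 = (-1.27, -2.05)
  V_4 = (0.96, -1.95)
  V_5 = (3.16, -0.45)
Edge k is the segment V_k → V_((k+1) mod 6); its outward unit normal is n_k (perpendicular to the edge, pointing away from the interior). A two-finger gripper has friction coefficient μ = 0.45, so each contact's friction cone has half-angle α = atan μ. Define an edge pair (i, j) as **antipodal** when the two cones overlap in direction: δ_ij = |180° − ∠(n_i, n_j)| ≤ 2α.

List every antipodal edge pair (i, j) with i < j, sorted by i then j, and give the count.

count = 7; pairs: (0,2), (0,3), (0,4), (1,3), (1,4), (1,5), (2,5)

α = atan 0.45 = 24.23°;  2α = 48.46°
n_0 = (+0.1396, +0.9902)
n_1 = (-0.7489, +0.6627)
n_2 = (-0.7287, -0.6848)
n_3 = (+0.0448, -0.9990)
n_4 = (+0.5633, -0.8262)
n_5 = (+0.9972, -0.0748)
  (0,1): δ = 123.48°  ·
  (0,2): δ = 38.75°  ✓
  (0,3): δ = 10.59°  ✓
  (0,4): δ = 42.31°  ✓
  (0,5): δ = 93.74°  ·
  (1,2): δ = 95.27°  ·
  (1,3): δ = 45.93°  ✓
  (1,4): δ = 14.21°  ✓
  (1,5): δ = 37.22°  ✓
  (2,3): δ = 130.66°  ·
  (2,4): δ = 98.94°  ·
  (2,5): δ = 47.51°  ✓
  (3,4): δ = 148.28°  ·
  (3,5): δ = 96.86°  ·
  (4,5): δ = 128.58°  ·
antipodal pairs: 7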